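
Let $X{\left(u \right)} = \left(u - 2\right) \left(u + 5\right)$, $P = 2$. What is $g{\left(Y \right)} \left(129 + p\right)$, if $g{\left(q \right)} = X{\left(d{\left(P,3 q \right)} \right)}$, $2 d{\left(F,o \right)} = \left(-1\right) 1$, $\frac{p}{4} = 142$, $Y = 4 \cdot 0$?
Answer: $- \frac{31365}{4} \approx -7841.3$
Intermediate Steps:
$Y = 0$
$p = 568$ ($p = 4 \cdot 142 = 568$)
$d{\left(F,o \right)} = - \frac{1}{2}$ ($d{\left(F,o \right)} = \frac{\left(-1\right) 1}{2} = \frac{1}{2} \left(-1\right) = - \frac{1}{2}$)
$X{\left(u \right)} = \left(-2 + u\right) \left(5 + u\right)$
$g{\left(q \right)} = - \frac{45}{4}$ ($g{\left(q \right)} = -10 + \left(- \frac{1}{2}\right)^{2} + 3 \left(- \frac{1}{2}\right) = -10 + \frac{1}{4} - \frac{3}{2} = - \frac{45}{4}$)
$g{\left(Y \right)} \left(129 + p\right) = - \frac{45 \left(129 + 568\right)}{4} = \left(- \frac{45}{4}\right) 697 = - \frac{31365}{4}$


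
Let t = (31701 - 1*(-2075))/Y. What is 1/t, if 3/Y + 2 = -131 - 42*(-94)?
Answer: 3/128855440 ≈ 2.3282e-8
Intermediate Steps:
Y = 3/3815 (Y = 3/(-2 + (-131 - 42*(-94))) = 3/(-2 + (-131 + 3948)) = 3/(-2 + 3817) = 3/3815 ≈ 0.00078637)
t = 128855440/3 (t = (31701 - 1*(-2075))/(3/3815) = (31701 + 2075)*(3815/3) = 33776*(3815/3) = 128855440/3 ≈ 4.2952e+7)
1/t = 1/(128855440/3) = 3/128855440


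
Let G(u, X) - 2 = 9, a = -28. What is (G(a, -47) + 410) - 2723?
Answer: -2302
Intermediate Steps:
G(u, X) = 11 (G(u, X) = 2 + 9 = 11)
(G(a, -47) + 410) - 2723 = (11 + 410) - 2723 = 421 - 2723 = -2302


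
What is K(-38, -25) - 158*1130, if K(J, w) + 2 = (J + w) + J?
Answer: -178643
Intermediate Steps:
K(J, w) = -2 + w + 2*J (K(J, w) = -2 + ((J + w) + J) = -2 + (w + 2*J) = -2 + w + 2*J)
K(-38, -25) - 158*1130 = (-2 - 25 + 2*(-38)) - 158*1130 = (-2 - 25 - 76) - 178540 = -103 - 178540 = -178643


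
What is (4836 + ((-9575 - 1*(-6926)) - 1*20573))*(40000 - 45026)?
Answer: 92408036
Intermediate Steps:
(4836 + ((-9575 - 1*(-6926)) - 1*20573))*(40000 - 45026) = (4836 + ((-9575 + 6926) - 20573))*(-5026) = (4836 + (-2649 - 20573))*(-5026) = (4836 - 23222)*(-5026) = -18386*(-5026) = 92408036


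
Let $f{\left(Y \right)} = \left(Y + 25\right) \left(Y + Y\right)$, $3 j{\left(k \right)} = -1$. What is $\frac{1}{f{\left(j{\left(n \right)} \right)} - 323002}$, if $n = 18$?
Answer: $- \frac{9}{2907166} \approx -3.0958 \cdot 10^{-6}$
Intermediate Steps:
$j{\left(k \right)} = - \frac{1}{3}$ ($j{\left(k \right)} = \frac{1}{3} \left(-1\right) = - \frac{1}{3}$)
$f{\left(Y \right)} = 2 Y \left(25 + Y\right)$ ($f{\left(Y \right)} = \left(25 + Y\right) 2 Y = 2 Y \left(25 + Y\right)$)
$\frac{1}{f{\left(j{\left(n \right)} \right)} - 323002} = \frac{1}{2 \left(- \frac{1}{3}\right) \left(25 - \frac{1}{3}\right) - 323002} = \frac{1}{2 \left(- \frac{1}{3}\right) \frac{74}{3} - 323002} = \frac{1}{- \frac{148}{9} - 323002} = \frac{1}{- \frac{2907166}{9}} = - \frac{9}{2907166}$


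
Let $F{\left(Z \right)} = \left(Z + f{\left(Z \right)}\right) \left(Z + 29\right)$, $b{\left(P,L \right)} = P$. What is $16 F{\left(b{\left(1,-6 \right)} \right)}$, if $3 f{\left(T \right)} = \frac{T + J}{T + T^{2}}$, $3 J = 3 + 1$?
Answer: $\frac{2000}{3} \approx 666.67$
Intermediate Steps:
$J = \frac{4}{3}$ ($J = \frac{3 + 1}{3} = \frac{1}{3} \cdot 4 = \frac{4}{3} \approx 1.3333$)
$f{\left(T \right)} = \frac{\frac{4}{3} + T}{3 \left(T + T^{2}\right)}$ ($f{\left(T \right)} = \frac{\left(T + \frac{4}{3}\right) \frac{1}{T + T^{2}}}{3} = \frac{\left(\frac{4}{3} + T\right) \frac{1}{T + T^{2}}}{3} = \frac{\frac{1}{T + T^{2}} \left(\frac{4}{3} + T\right)}{3} = \frac{\frac{4}{3} + T}{3 \left(T + T^{2}\right)}$)
$F{\left(Z \right)} = \left(29 + Z\right) \left(Z + \frac{4 + 3 Z}{9 Z \left(1 + Z\right)}\right)$ ($F{\left(Z \right)} = \left(Z + \frac{4 + 3 Z}{9 Z \left(1 + Z\right)}\right) \left(Z + 29\right) = \left(Z + \frac{4 + 3 Z}{9 Z \left(1 + Z\right)}\right) \left(29 + Z\right) = \left(29 + Z\right) \left(Z + \frac{4 + 3 Z}{9 Z \left(1 + Z\right)}\right)$)
$16 F{\left(b{\left(1,-6 \right)} \right)} = 16 \frac{116 + 9 \cdot 1^{4} + 91 \cdot 1 + 264 \cdot 1^{2} + 270 \cdot 1^{3}}{9 \cdot 1 \left(1 + 1\right)} = 16 \cdot \frac{1}{9} \cdot 1 \cdot \frac{1}{2} \left(116 + 9 \cdot 1 + 91 + 264 \cdot 1 + 270 \cdot 1\right) = 16 \cdot \frac{1}{9} \cdot 1 \cdot \frac{1}{2} \left(116 + 9 + 91 + 264 + 270\right) = 16 \cdot \frac{1}{9} \cdot 1 \cdot \frac{1}{2} \cdot 750 = 16 \cdot \frac{125}{3} = \frac{2000}{3}$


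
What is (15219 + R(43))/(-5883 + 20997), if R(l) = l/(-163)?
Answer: 112757/111981 ≈ 1.0069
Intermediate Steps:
R(l) = -l/163 (R(l) = l*(-1/163) = -l/163)
(15219 + R(43))/(-5883 + 20997) = (15219 - 1/163*43)/(-5883 + 20997) = (15219 - 43/163)/15114 = (2480654/163)*(1/15114) = 112757/111981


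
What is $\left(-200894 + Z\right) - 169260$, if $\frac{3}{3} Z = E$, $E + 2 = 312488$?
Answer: $-57668$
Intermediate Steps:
$E = 312486$ ($E = -2 + 312488 = 312486$)
$Z = 312486$
$\left(-200894 + Z\right) - 169260 = \left(-200894 + 312486\right) - 169260 = 111592 - 169260 = -57668$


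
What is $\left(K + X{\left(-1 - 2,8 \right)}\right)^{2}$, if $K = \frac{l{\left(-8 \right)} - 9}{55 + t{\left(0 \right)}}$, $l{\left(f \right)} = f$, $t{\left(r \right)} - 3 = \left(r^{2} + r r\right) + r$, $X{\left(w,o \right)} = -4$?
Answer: $\frac{62001}{3364} \approx 18.431$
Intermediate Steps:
$t{\left(r \right)} = 3 + r + 2 r^{2}$ ($t{\left(r \right)} = 3 + \left(\left(r^{2} + r r\right) + r\right) = 3 + \left(\left(r^{2} + r^{2}\right) + r\right) = 3 + \left(2 r^{2} + r\right) = 3 + \left(r + 2 r^{2}\right) = 3 + r + 2 r^{2}$)
$K = - \frac{17}{58}$ ($K = \frac{-8 - 9}{55 + \left(3 + 0 + 2 \cdot 0^{2}\right)} = - \frac{17}{55 + \left(3 + 0 + 2 \cdot 0\right)} = - \frac{17}{55 + \left(3 + 0 + 0\right)} = - \frac{17}{55 + 3} = - \frac{17}{58} \approx -0.2931$)
$\left(K + X{\left(-1 - 2,8 \right)}\right)^{2} = \left(- \frac{17}{58} - 4\right)^{2} = \left(- \frac{249}{58}\right)^{2} = \frac{62001}{3364}$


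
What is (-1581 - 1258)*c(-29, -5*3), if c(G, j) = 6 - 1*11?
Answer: 14195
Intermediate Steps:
c(G, j) = -5 (c(G, j) = 6 - 11 = -5)
(-1581 - 1258)*c(-29, -5*3) = (-1581 - 1258)*(-5) = -2839*(-5) = 14195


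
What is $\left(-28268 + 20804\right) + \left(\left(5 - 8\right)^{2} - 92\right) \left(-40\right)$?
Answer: $-4144$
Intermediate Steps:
$\left(-28268 + 20804\right) + \left(\left(5 - 8\right)^{2} - 92\right) \left(-40\right) = -7464 + \left(\left(5 - 8\right)^{2} - 92\right) \left(-40\right) = -7464 + \left(\left(-3\right)^{2} - 92\right) \left(-40\right) = -7464 + \left(9 - 92\right) \left(-40\right) = -7464 - -3320 = -7464 + 3320 = -4144$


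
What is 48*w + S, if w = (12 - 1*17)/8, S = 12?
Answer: -18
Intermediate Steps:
w = -5/8 (w = (12 - 17)*(1/8) = -5*1/8 = -5/8 ≈ -0.62500)
48*w + S = 48*(-5/8) + 12 = -30 + 12 = -18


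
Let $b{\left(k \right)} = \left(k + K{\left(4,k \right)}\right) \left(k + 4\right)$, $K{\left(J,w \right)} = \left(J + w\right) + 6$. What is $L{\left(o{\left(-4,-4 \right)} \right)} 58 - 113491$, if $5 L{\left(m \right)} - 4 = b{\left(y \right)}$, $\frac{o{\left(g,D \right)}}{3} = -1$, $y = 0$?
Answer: $- \frac{564903}{5} \approx -1.1298 \cdot 10^{5}$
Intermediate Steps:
$K{\left(J,w \right)} = 6 + J + w$
$o{\left(g,D \right)} = -3$ ($o{\left(g,D \right)} = 3 \left(-1\right) = -3$)
$b{\left(k \right)} = \left(4 + k\right) \left(10 + 2 k\right)$ ($b{\left(k \right)} = \left(k + \left(6 + 4 + k\right)\right) \left(k + 4\right) = \left(k + \left(10 + k\right)\right) \left(4 + k\right) = \left(10 + 2 k\right) \left(4 + k\right) = \left(4 + k\right) \left(10 + 2 k\right)$)
$L{\left(m \right)} = \frac{44}{5}$ ($L{\left(m \right)} = \frac{4}{5} + \frac{40 + 2 \cdot 0^{2} + 18 \cdot 0}{5} = \frac{4}{5} + \frac{40 + 2 \cdot 0 + 0}{5} = \frac{4}{5} + \frac{40 + 0 + 0}{5} = \frac{4}{5} + \frac{1}{5} \cdot 40 = \frac{4}{5} + 8 = \frac{44}{5}$)
$L{\left(o{\left(-4,-4 \right)} \right)} 58 - 113491 = \frac{44}{5} \cdot 58 - 113491 = \frac{2552}{5} - 113491 = - \frac{564903}{5}$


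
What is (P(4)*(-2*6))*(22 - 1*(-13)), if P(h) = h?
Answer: -1680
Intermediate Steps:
(P(4)*(-2*6))*(22 - 1*(-13)) = (4*(-2*6))*(22 - 1*(-13)) = (4*(-12))*(22 + 13) = -48*35 = -1680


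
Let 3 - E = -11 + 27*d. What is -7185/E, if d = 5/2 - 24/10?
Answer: -71850/113 ≈ -635.84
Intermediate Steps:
d = ⅒ (d = 5*(½) - 24*⅒ = 5/2 - 12/5 = ⅒ ≈ 0.10000)
E = 113/10 (E = 3 - (-11 + 27*(⅒)) = 3 - (-11 + 27/10) = 3 - 1*(-83/10) = 3 + 83/10 = 113/10 ≈ 11.300)
-7185/E = -7185/113/10 = -7185*10/113 = -71850/113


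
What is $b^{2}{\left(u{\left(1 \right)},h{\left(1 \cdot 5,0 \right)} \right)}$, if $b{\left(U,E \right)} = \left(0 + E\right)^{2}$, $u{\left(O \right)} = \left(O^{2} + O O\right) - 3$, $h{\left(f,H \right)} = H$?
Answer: $0$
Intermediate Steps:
$u{\left(O \right)} = -3 + 2 O^{2}$ ($u{\left(O \right)} = \left(O^{2} + O^{2}\right) - 3 = 2 O^{2} - 3 = -3 + 2 O^{2}$)
$b{\left(U,E \right)} = E^{2}$
$b^{2}{\left(u{\left(1 \right)},h{\left(1 \cdot 5,0 \right)} \right)} = \left(0^{2}\right)^{2} = 0^{2} = 0$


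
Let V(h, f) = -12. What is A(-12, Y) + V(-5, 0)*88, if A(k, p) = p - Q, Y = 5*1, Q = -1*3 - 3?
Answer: -1045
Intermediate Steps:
Q = -6 (Q = -3 - 3 = -6)
Y = 5
A(k, p) = 6 + p (A(k, p) = p - 1*(-6) = p + 6 = 6 + p)
A(-12, Y) + V(-5, 0)*88 = (6 + 5) - 12*88 = 11 - 1056 = -1045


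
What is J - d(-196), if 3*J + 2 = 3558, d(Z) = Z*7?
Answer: 7672/3 ≈ 2557.3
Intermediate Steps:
d(Z) = 7*Z
J = 3556/3 (J = -2/3 + (1/3)*3558 = -2/3 + 1186 = 3556/3 ≈ 1185.3)
J - d(-196) = 3556/3 - 7*(-196) = 3556/3 - 1*(-1372) = 3556/3 + 1372 = 7672/3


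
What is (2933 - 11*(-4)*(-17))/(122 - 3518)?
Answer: -2185/3396 ≈ -0.64340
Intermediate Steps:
(2933 - 11*(-4)*(-17))/(122 - 3518) = (2933 + 44*(-17))/(-3396) = (2933 - 748)*(-1/3396) = 2185*(-1/3396) = -2185/3396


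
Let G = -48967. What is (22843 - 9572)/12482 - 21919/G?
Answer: 40149305/26574178 ≈ 1.5108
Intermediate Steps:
(22843 - 9572)/12482 - 21919/G = (22843 - 9572)/12482 - 21919/(-48967) = 13271*(1/12482) - 21919*(-1/48967) = 13271/12482 + 953/2129 = 40149305/26574178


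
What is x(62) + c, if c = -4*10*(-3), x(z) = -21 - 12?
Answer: 87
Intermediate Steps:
x(z) = -33
c = 120 (c = -40*(-3) = 120)
x(62) + c = -33 + 120 = 87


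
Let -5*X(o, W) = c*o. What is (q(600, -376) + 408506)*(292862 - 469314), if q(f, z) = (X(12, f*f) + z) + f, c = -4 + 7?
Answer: -360599777528/5 ≈ -7.2120e+10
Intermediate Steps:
c = 3
X(o, W) = -3*o/5
q(f, z) = -36/5 + f + z (q(f, z) = (-⅗*12 + z) + f = (-36/5 + z) + f = -36/5 + f + z)
(q(600, -376) + 408506)*(292862 - 469314) = ((-36/5 + 600 - 376) + 408506)*(292862 - 469314) = (1084/5 + 408506)*(-176452) = (2043614/5)*(-176452) = -360599777528/5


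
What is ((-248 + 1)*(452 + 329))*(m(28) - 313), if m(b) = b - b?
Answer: 60379891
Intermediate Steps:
m(b) = 0
((-248 + 1)*(452 + 329))*(m(28) - 313) = ((-248 + 1)*(452 + 329))*(0 - 313) = -247*781*(-313) = -192907*(-313) = 60379891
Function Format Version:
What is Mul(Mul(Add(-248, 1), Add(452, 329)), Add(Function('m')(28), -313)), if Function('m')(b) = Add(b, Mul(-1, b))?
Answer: 60379891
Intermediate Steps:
Function('m')(b) = 0
Mul(Mul(Add(-248, 1), Add(452, 329)), Add(Function('m')(28), -313)) = Mul(Mul(Add(-248, 1), Add(452, 329)), Add(0, -313)) = Mul(Mul(-247, 781), -313) = Mul(-192907, -313) = 60379891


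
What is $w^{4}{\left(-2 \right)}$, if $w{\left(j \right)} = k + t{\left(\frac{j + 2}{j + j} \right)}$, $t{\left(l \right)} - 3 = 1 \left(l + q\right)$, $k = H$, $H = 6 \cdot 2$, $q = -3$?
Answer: $20736$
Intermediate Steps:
$H = 12$
$k = 12$
$t{\left(l \right)} = l$ ($t{\left(l \right)} = 3 + 1 \left(l - 3\right) = 3 + 1 \left(-3 + l\right) = 3 + \left(-3 + l\right) = l$)
$w{\left(j \right)} = 12 + \frac{2 + j}{2 j}$ ($w{\left(j \right)} = 12 + \frac{j + 2}{j + j} = 12 + \frac{2 + j}{2 j}$)
$w^{4}{\left(-2 \right)} = \left(\frac{25}{2} + \frac{1}{-2}\right)^{4} = \left(\frac{25}{2} - \frac{1}{2}\right)^{4} = 12^{4} = 20736$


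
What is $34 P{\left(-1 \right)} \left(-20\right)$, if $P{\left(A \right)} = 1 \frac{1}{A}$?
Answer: $680$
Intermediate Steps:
$P{\left(A \right)} = \frac{1}{A}$
$34 P{\left(-1 \right)} \left(-20\right) = \frac{34}{-1} \left(-20\right) = 34 \left(-1\right) \left(-20\right) = \left(-34\right) \left(-20\right) = 680$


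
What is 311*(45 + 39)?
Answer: 26124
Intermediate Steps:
311*(45 + 39) = 311*84 = 26124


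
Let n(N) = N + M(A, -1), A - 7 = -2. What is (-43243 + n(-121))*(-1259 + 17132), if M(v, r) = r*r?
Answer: -688300899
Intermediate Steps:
A = 5 (A = 7 - 2 = 5)
M(v, r) = r²
n(N) = 1 + N (n(N) = N + (-1)² = N + 1 = 1 + N)
(-43243 + n(-121))*(-1259 + 17132) = (-43243 + (1 - 121))*(-1259 + 17132) = (-43243 - 120)*15873 = -43363*15873 = -688300899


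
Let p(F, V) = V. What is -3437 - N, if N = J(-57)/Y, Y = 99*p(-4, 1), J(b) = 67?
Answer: -340330/99 ≈ -3437.7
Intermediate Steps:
Y = 99 (Y = 99*1 = 99)
N = 67/99 ≈ 0.67677
-3437 - N = -3437 - 1*67/99 = -3437 - 67/99 = -340330/99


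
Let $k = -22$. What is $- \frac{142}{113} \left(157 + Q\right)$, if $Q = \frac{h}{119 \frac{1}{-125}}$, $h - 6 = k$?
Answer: $- \frac{2936986}{13447} \approx -218.41$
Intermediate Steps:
$h = -16$ ($h = 6 - 22 = -16$)
$Q = \frac{2000}{119}$ ($Q = - \frac{16}{119 \frac{1}{-125}} = - \frac{16}{119 \left(- \frac{1}{125}\right)} = - \frac{16}{- \frac{119}{125}} = \left(-16\right) \left(- \frac{125}{119}\right) = \frac{2000}{119} \approx 16.807$)
$- \frac{142}{113} \left(157 + Q\right) = - \frac{142}{113} \left(157 + \frac{2000}{119}\right) = \left(-142\right) \frac{1}{113} \cdot \frac{20683}{119} = \left(- \frac{142}{113}\right) \frac{20683}{119} = - \frac{2936986}{13447}$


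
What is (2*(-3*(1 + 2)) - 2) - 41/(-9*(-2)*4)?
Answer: -1481/72 ≈ -20.569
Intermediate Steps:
(2*(-3*(1 + 2)) - 2) - 41/(-9*(-2)*4) = (2*(-3*3) - 2) - 41/(18*4) = (2*(-9) - 2) - 41/72 = (-18 - 2) + (1/72)*(-41) = -20 - 41/72 = -1481/72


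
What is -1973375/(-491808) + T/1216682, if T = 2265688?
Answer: 1757626662827/299186970528 ≈ 5.8747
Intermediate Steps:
-1973375/(-491808) + T/1216682 = -1973375/(-491808) + 2265688/1216682 = -1973375*(-1/491808) + 2265688*(1/1216682) = 1973375/491808 + 1132844/608341 = 1757626662827/299186970528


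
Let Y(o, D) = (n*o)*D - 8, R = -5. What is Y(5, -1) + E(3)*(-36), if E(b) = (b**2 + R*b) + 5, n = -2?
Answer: 38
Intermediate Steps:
Y(o, D) = -8 - 2*D*o (Y(o, D) = (-2*o)*D - 8 = -2*D*o - 8 = -8 - 2*D*o)
E(b) = 5 + b**2 - 5*b (E(b) = (b**2 - 5*b) + 5 = 5 + b**2 - 5*b)
Y(5, -1) + E(3)*(-36) = (-8 - 2*(-1)*5) + (5 + 3**2 - 5*3)*(-36) = (-8 + 10) + (5 + 9 - 15)*(-36) = 2 - 1*(-36) = 2 + 36 = 38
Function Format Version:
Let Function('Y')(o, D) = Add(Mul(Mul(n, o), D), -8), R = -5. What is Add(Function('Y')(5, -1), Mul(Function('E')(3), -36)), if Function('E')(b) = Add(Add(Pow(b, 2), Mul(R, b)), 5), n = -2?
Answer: 38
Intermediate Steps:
Function('Y')(o, D) = Add(-8, Mul(-2, D, o)) (Function('Y')(o, D) = Add(Mul(Mul(-2, o), D), -8) = Add(Mul(-2, D, o), -8) = Add(-8, Mul(-2, D, o)))
Function('E')(b) = Add(5, Pow(b, 2), Mul(-5, b)) (Function('E')(b) = Add(Add(Pow(b, 2), Mul(-5, b)), 5) = Add(5, Pow(b, 2), Mul(-5, b)))
Add(Function('Y')(5, -1), Mul(Function('E')(3), -36)) = Add(Add(-8, Mul(-2, -1, 5)), Mul(Add(5, Pow(3, 2), Mul(-5, 3)), -36)) = Add(Add(-8, 10), Mul(Add(5, 9, -15), -36)) = Add(2, Mul(-1, -36)) = Add(2, 36) = 38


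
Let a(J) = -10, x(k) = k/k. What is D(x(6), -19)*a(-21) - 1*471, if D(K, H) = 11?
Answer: -581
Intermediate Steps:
x(k) = 1
D(x(6), -19)*a(-21) - 1*471 = 11*(-10) - 1*471 = -110 - 471 = -581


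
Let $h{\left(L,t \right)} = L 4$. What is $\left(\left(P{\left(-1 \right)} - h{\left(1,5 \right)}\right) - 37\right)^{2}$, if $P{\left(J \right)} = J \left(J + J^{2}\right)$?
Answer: $1681$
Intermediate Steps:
$h{\left(L,t \right)} = 4 L$
$\left(\left(P{\left(-1 \right)} - h{\left(1,5 \right)}\right) - 37\right)^{2} = \left(\left(\left(-1\right)^{2} \left(1 - 1\right) - 4 \cdot 1\right) - 37\right)^{2} = \left(\left(1 \cdot 0 - 4\right) - 37\right)^{2} = \left(\left(0 - 4\right) - 37\right)^{2} = \left(-4 - 37\right)^{2} = \left(-41\right)^{2} = 1681$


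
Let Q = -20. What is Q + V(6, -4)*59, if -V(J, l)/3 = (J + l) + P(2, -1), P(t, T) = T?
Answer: -197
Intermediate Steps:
V(J, l) = 3 - 3*J - 3*l (V(J, l) = -3*((J + l) - 1) = -3*(-1 + J + l) = 3 - 3*J - 3*l)
Q + V(6, -4)*59 = -20 + (3 - 3*6 - 3*(-4))*59 = -20 + (3 - 18 + 12)*59 = -20 - 3*59 = -20 - 177 = -197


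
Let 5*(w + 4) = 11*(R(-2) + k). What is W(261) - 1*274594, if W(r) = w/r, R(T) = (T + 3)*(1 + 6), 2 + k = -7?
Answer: -119448404/435 ≈ -2.7459e+5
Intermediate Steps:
k = -9 (k = -2 - 7 = -9)
R(T) = 21 + 7*T (R(T) = (3 + T)*7 = 21 + 7*T)
w = -42/5 (w = -4 + (11*((21 + 7*(-2)) - 9))/5 = -4 + (11*((21 - 14) - 9))/5 = -4 + (11*(7 - 9))/5 = -4 + (11*(-2))/5 = -4 + (⅕)*(-22) = -4 - 22/5 = -42/5 ≈ -8.4000)
W(r) = -42/(5*r)
W(261) - 1*274594 = -42/5/261 - 1*274594 = -42/5*1/261 - 274594 = -14/435 - 274594 = -119448404/435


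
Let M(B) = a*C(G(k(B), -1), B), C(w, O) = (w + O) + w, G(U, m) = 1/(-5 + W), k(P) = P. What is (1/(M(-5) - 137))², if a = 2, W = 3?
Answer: 1/22201 ≈ 4.5043e-5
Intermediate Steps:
G(U, m) = -½ (G(U, m) = 1/(-5 + 3) = 1/(-2) = -½)
C(w, O) = O + 2*w (C(w, O) = (O + w) + w = O + 2*w)
M(B) = -2 + 2*B (M(B) = 2*(B + 2*(-½)) = 2*(B - 1) = 2*(-1 + B) = -2 + 2*B)
(1/(M(-5) - 137))² = (1/((-2 + 2*(-5)) - 137))² = (1/((-2 - 10) - 137))² = (1/(-12 - 137))² = (1/(-149))² = (-1/149)² = 1/22201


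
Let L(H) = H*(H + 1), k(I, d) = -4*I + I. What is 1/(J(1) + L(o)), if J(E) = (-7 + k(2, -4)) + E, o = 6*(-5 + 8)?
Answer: 1/330 ≈ 0.0030303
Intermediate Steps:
k(I, d) = -3*I
o = 18 (o = 6*3 = 18)
L(H) = H*(1 + H)
J(E) = -13 + E (J(E) = (-7 - 3*2) + E = (-7 - 6) + E = -13 + E)
1/(J(1) + L(o)) = 1/((-13 + 1) + 18*(1 + 18)) = 1/(-12 + 18*19) = 1/(-12 + 342) = 1/330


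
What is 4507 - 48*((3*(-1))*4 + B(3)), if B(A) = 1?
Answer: 5035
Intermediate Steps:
4507 - 48*((3*(-1))*4 + B(3)) = 4507 - 48*((3*(-1))*4 + 1) = 4507 - 48*(-3*4 + 1) = 4507 - 48*(-12 + 1) = 4507 - 48*(-11) = 4507 + 528 = 5035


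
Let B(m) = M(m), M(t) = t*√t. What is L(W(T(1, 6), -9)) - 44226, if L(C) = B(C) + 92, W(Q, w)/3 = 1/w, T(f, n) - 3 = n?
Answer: -44134 - I*√3/9 ≈ -44134.0 - 0.19245*I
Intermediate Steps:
M(t) = t^(3/2)
B(m) = m^(3/2)
T(f, n) = 3 + n
W(Q, w) = 3/w
L(C) = 92 + C^(3/2) (L(C) = C^(3/2) + 92 = 92 + C^(3/2))
L(W(T(1, 6), -9)) - 44226 = (92 + (3/(-9))^(3/2)) - 44226 = (92 + (3*(-⅑))^(3/2)) - 44226 = (92 + (-⅓)^(3/2)) - 44226 = (92 - I*√3/9) - 44226 = -44134 - I*√3/9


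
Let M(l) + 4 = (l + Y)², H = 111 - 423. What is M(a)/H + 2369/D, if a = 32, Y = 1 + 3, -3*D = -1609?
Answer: 34639/125502 ≈ 0.27600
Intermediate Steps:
H = -312
D = 1609/3 (D = -⅓*(-1609) = 1609/3 ≈ 536.33)
Y = 4
M(l) = -4 + (4 + l)² (M(l) = -4 + (l + 4)² = -4 + (4 + l)²)
M(a)/H + 2369/D = (-4 + (4 + 32)²)/(-312) + 2369/(1609/3) = (-4 + 36²)*(-1/312) + 2369*(3/1609) = (-4 + 1296)*(-1/312) + 7107/1609 = 1292*(-1/312) + 7107/1609 = -323/78 + 7107/1609 = 34639/125502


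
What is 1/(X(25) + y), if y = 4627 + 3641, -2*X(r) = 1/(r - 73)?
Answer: 96/793729 ≈ 0.00012095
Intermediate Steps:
X(r) = -1/(2*(-73 + r)) (X(r) = -1/(2*(r - 73)) = -1/(2*(-73 + r)))
y = 8268
1/(X(25) + y) = 1/(-1/(-146 + 2*25) + 8268) = 1/(-1/(-146 + 50) + 8268) = 1/(-1/(-96) + 8268) = 1/(-1*(-1/96) + 8268) = 1/(1/96 + 8268) = 1/(793729/96) = 96/793729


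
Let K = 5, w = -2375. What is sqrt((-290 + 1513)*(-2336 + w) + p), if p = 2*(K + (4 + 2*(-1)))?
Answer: 3*I*sqrt(640171) ≈ 2400.3*I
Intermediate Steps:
p = 14 (p = 2*(5 + (4 + 2*(-1))) = 2*(5 + (4 - 2)) = 2*(5 + 2) = 2*7 = 14)
sqrt((-290 + 1513)*(-2336 + w) + p) = sqrt((-290 + 1513)*(-2336 - 2375) + 14) = sqrt(1223*(-4711) + 14) = sqrt(-5761553 + 14) = sqrt(-5761539) = 3*I*sqrt(640171)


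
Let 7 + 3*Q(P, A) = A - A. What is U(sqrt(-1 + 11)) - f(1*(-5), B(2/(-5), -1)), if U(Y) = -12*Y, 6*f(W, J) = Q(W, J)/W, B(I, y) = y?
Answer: -7/90 - 12*sqrt(10) ≈ -38.025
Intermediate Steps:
Q(P, A) = -7/3 (Q(P, A) = -7/3 + (A - A)/3 = -7/3 + (1/3)*0 = -7/3 + 0 = -7/3)
f(W, J) = -7/(18*W) (f(W, J) = (-7/(3*W))/6 = -7/(18*W))
U(sqrt(-1 + 11)) - f(1*(-5), B(2/(-5), -1)) = -12*sqrt(-1 + 11) - (-7)/(18*(1*(-5))) = -12*sqrt(10) - (-7)/(18*(-5)) = -12*sqrt(10) - (-7)*(-1)/(18*5) = -12*sqrt(10) - 1*7/90 = -12*sqrt(10) - 7/90 = -7/90 - 12*sqrt(10)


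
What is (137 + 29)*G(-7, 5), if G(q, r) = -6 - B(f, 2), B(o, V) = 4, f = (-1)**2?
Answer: -1660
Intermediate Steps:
f = 1
G(q, r) = -10 (G(q, r) = -6 - 1*4 = -6 - 4 = -10)
(137 + 29)*G(-7, 5) = (137 + 29)*(-10) = 166*(-10) = -1660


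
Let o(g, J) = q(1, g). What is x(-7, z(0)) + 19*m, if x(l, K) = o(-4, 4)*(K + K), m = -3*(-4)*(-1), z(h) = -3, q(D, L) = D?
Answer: -234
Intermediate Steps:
o(g, J) = 1
m = -12 (m = 12*(-1) = -12)
x(l, K) = 2*K (x(l, K) = 1*(K + K) = 1*(2*K) = 2*K)
x(-7, z(0)) + 19*m = 2*(-3) + 19*(-12) = -6 - 228 = -234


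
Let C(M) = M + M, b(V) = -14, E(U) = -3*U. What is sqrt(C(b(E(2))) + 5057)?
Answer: sqrt(5029) ≈ 70.915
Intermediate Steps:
C(M) = 2*M
sqrt(C(b(E(2))) + 5057) = sqrt(2*(-14) + 5057) = sqrt(-28 + 5057) = sqrt(5029)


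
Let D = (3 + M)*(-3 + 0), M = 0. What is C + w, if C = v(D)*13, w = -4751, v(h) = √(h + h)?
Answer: -4751 + 39*I*√2 ≈ -4751.0 + 55.154*I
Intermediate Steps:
D = -9 (D = (3 + 0)*(-3 + 0) = 3*(-3) = -9)
v(h) = √2*√h (v(h) = √(2*h) = √2*√h)
C = 39*I*√2 (C = (√2*√(-9))*13 = (√2*(3*I))*13 = (3*I*√2)*13 = 39*I*√2 ≈ 55.154*I)
C + w = 39*I*√2 - 4751 = -4751 + 39*I*√2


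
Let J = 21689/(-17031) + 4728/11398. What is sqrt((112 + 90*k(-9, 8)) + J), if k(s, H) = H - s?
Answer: sqrt(15460501913980011399)/97059669 ≈ 40.511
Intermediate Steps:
J = -83344327/97059669 (J = 21689*(-1/17031) + 4728*(1/11398) = -21689/17031 + 2364/5699 = -83344327/97059669 ≈ -0.85869)
sqrt((112 + 90*k(-9, 8)) + J) = sqrt((112 + 90*(8 - 1*(-9))) - 83344327/97059669) = sqrt((112 + 90*(8 + 9)) - 83344327/97059669) = sqrt((112 + 90*17) - 83344327/97059669) = sqrt((112 + 1530) - 83344327/97059669) = sqrt(1642 - 83344327/97059669) = sqrt(159288632171/97059669) = sqrt(15460501913980011399)/97059669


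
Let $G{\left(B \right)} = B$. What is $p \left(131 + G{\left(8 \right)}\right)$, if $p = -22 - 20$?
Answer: $-5838$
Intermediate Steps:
$p = -42$ ($p = -22 - 20 = -42$)
$p \left(131 + G{\left(8 \right)}\right) = - 42 \left(131 + 8\right) = \left(-42\right) 139 = -5838$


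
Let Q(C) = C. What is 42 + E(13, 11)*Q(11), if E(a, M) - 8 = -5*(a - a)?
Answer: 130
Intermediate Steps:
E(a, M) = 8 (E(a, M) = 8 - 5*(a - a) = 8 - 5*0 = 8 + 0 = 8)
42 + E(13, 11)*Q(11) = 42 + 8*11 = 42 + 88 = 130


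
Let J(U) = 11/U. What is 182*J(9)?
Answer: 2002/9 ≈ 222.44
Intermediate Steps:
182*J(9) = 182*(11/9) = 2002/9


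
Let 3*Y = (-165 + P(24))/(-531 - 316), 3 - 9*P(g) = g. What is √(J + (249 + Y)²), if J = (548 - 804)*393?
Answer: I*√2241551778791/7623 ≈ 196.4*I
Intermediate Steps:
P(g) = ⅓ - g/9
J = -100608 (J = -256*393 = -100608)
Y = 502/7623 (Y = ((-165 + (⅓ - ⅑*24))/(-531 - 316))/3 = ((-165 + (⅓ - 8/3))/(-847))/3 = ((-165 - 7/3)*(-1/847))/3 = (-502/3*(-1/847))/3 = (⅓)*(502/2541) = 502/7623 ≈ 0.065853)
√(J + (249 + Y)²) = √(-100608 + (249 + 502/7623)²) = √(-100608 + (1898629/7623)²) = √(-100608 + 3604792079641/58110129) = √(-2241551778791/58110129) = I*√2241551778791/7623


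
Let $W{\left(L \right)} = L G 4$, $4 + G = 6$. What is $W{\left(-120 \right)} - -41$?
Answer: $-919$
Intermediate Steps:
$G = 2$ ($G = -4 + 6 = 2$)
$W{\left(L \right)} = 8 L$ ($W{\left(L \right)} = L 2 \cdot 4 = 2 L 4 = 8 L$)
$W{\left(-120 \right)} - -41 = 8 \left(-120\right) - -41 = -960 + 41 = -919$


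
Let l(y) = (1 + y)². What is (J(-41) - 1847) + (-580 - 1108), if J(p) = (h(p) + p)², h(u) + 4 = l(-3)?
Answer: -1854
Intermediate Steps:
h(u) = 0 (h(u) = -4 + (1 - 3)² = -4 + (-2)² = -4 + 4 = 0)
J(p) = p² (J(p) = (0 + p)² = p²)
(J(-41) - 1847) + (-580 - 1108) = ((-41)² - 1847) + (-580 - 1108) = (1681 - 1847) - 1688 = -166 - 1688 = -1854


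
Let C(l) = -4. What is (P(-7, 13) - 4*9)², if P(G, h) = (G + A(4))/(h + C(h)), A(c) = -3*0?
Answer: 109561/81 ≈ 1352.6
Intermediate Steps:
A(c) = 0
P(G, h) = G/(-4 + h) (P(G, h) = (G + 0)/(h - 4) = G/(-4 + h))
(P(-7, 13) - 4*9)² = (-7/(-4 + 13) - 4*9)² = (-7/9 - 36)² = (-331/9)² = 109561/81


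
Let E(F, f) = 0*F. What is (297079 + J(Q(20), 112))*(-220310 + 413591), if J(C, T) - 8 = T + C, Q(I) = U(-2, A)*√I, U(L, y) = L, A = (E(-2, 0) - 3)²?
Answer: 57442919919 - 773124*√5 ≈ 5.7441e+10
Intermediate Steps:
E(F, f) = 0
A = 9 (A = (0 - 3)² = (-3)² = 9)
Q(I) = -2*√I
J(C, T) = 8 + C + T (J(C, T) = 8 + (T + C) = 8 + (C + T) = 8 + C + T)
(297079 + J(Q(20), 112))*(-220310 + 413591) = (297079 + (8 - 4*√5 + 112))*(-220310 + 413591) = (297079 + (8 - 4*√5 + 112))*193281 = (297079 + (120 - 4*√5))*193281 = (297199 - 4*√5)*193281 = 57442919919 - 773124*√5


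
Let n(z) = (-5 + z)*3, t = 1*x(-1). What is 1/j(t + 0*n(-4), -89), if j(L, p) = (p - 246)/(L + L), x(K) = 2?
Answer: -4/335 ≈ -0.011940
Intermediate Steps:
t = 2 (t = 1*2 = 2)
n(z) = -15 + 3*z
j(L, p) = (-246 + p)/(2*L) (j(L, p) = (-246 + p)/((2*L)) = (-246 + p)*(1/(2*L)) = (-246 + p)/(2*L))
1/j(t + 0*n(-4), -89) = 1/((-246 - 89)/(2*(2 + 0*(-15 + 3*(-4))))) = 1/((½)*(-335)/(2 + 0*(-15 - 12))) = 1/((½)*(-335)/(2 + 0*(-27))) = 1/((½)*(-335)/(2 + 0)) = 1/((½)*(-335)/2) = 1/((½)*(½)*(-335)) = 1/(-335/4) = -4/335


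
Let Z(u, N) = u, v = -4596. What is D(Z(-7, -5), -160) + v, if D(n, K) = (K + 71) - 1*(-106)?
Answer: -4579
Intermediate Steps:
D(n, K) = 177 + K (D(n, K) = (71 + K) + 106 = 177 + K)
D(Z(-7, -5), -160) + v = (177 - 160) - 4596 = 17 - 4596 = -4579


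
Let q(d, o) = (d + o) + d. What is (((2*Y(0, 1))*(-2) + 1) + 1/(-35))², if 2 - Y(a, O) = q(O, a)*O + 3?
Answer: 206116/1225 ≈ 168.26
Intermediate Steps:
q(d, o) = o + 2*d
Y(a, O) = -1 - O*(a + 2*O) (Y(a, O) = 2 - ((a + 2*O)*O + 3) = 2 - (O*(a + 2*O) + 3) = 2 - (3 + O*(a + 2*O)) = 2 + (-3 - O*(a + 2*O)) = -1 - O*(a + 2*O))
(((2*Y(0, 1))*(-2) + 1) + 1/(-35))² = (((2*(-1 - 1*1*(0 + 2*1)))*(-2) + 1) + 1/(-35))² = (((2*(-1 - 1*1*(0 + 2)))*(-2) + 1) - 1/35)² = (((2*(-1 - 1*1*2))*(-2) + 1) - 1/35)² = (((2*(-1 - 2))*(-2) + 1) - 1/35)² = (((2*(-3))*(-2) + 1) - 1/35)² = ((-6*(-2) + 1) - 1/35)² = ((12 + 1) - 1/35)² = (13 - 1/35)² = (454/35)² = 206116/1225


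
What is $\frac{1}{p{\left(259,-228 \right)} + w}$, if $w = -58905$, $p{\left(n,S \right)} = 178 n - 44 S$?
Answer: $- \frac{1}{2771} \approx -0.00036088$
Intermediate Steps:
$p{\left(n,S \right)} = - 44 S + 178 n$
$\frac{1}{p{\left(259,-228 \right)} + w} = \frac{1}{\left(\left(-44\right) \left(-228\right) + 178 \cdot 259\right) - 58905} = \frac{1}{\left(10032 + 46102\right) - 58905} = \frac{1}{56134 - 58905} = \frac{1}{-2771} = - \frac{1}{2771}$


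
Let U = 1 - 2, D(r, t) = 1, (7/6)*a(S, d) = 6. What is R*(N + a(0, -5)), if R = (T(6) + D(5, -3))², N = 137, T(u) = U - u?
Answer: 35820/7 ≈ 5117.1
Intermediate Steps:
a(S, d) = 36/7 (a(S, d) = (6/7)*6 = 36/7)
U = -1
T(u) = -1 - u
R = 36 (R = ((-1 - 1*6) + 1)² = ((-1 - 6) + 1)² = (-7 + 1)² = (-6)² = 36)
R*(N + a(0, -5)) = 36*(137 + 36/7) = 36*(995/7) = 35820/7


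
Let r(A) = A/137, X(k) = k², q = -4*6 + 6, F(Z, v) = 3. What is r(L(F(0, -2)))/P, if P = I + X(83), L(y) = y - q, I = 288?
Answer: 21/983249 ≈ 2.1358e-5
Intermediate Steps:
q = -18 (q = -24 + 6 = -18)
L(y) = 18 + y (L(y) = y - 1*(-18) = y + 18 = 18 + y)
r(A) = A/137 (r(A) = A*(1/137) = A/137)
P = 7177 (P = 288 + 83² = 288 + 6889 = 7177)
r(L(F(0, -2)))/P = ((18 + 3)/137)/7177 = ((1/137)*21)*(1/7177) = (21/137)*(1/7177) = 21/983249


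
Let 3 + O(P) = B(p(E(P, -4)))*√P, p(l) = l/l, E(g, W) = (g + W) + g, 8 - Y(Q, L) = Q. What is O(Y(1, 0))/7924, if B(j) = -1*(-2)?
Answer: -3/7924 + √7/3962 ≈ 0.00028918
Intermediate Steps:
Y(Q, L) = 8 - Q
E(g, W) = W + 2*g (E(g, W) = (W + g) + g = W + 2*g)
p(l) = 1
B(j) = 2
O(P) = -3 + 2*√P
O(Y(1, 0))/7924 = (-3 + 2*√(8 - 1*1))/7924 = (-3 + 2*√(8 - 1))*(1/7924) = (-3 + 2*√7)*(1/7924) = -3/7924 + √7/3962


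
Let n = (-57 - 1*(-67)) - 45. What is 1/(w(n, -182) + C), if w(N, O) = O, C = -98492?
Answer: -1/98674 ≈ -1.0134e-5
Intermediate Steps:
n = -35 (n = (-57 + 67) - 45 = 10 - 45 = -35)
1/(w(n, -182) + C) = 1/(-182 - 98492) = 1/(-98674) = -1/98674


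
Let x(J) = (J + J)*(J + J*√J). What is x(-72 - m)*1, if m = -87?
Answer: 450 + 450*√15 ≈ 2192.8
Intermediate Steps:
x(J) = 2*J*(J + J^(3/2)) (x(J) = (2*J)*(J + J^(3/2)) = 2*J*(J + J^(3/2)))
x(-72 - m)*1 = (2*(-72 - 1*(-87))² + 2*(-72 - 1*(-87))^(5/2))*1 = (2*(-72 + 87)² + 2*(-72 + 87)^(5/2))*1 = (2*15² + 2*15^(5/2))*1 = (2*225 + 2*(225*√15))*1 = (450 + 450*√15)*1 = 450 + 450*√15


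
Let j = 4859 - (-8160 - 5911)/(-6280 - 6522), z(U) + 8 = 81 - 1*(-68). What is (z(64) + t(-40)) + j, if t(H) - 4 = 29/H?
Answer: 1280757111/256040 ≈ 5002.2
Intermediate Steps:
z(U) = 141 (z(U) = -8 + (81 - 1*(-68)) = -8 + (81 + 68) = -8 + 149 = 141)
t(H) = 4 + 29/H
j = 62190847/12802 (j = 4859 - (-14071)/(-12802) = 4859 - (-14071)*(-1)/12802 = 4859 - 1*14071/12802 = 4859 - 14071/12802 = 62190847/12802 ≈ 4857.9)
(z(64) + t(-40)) + j = (141 + (4 + 29/(-40))) + 62190847/12802 = (141 + (4 + 29*(-1/40))) + 62190847/12802 = (141 + (4 - 29/40)) + 62190847/12802 = (141 + 131/40) + 62190847/12802 = 5771/40 + 62190847/12802 = 1280757111/256040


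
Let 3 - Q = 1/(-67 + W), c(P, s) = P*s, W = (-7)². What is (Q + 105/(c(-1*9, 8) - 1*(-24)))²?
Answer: 15625/20736 ≈ 0.75352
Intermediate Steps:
W = 49
Q = 55/18 (Q = 3 - 1/(-67 + 49) = 3 - 1/(-18) = 3 - 1*(-1/18) = 3 + 1/18 = 55/18 ≈ 3.0556)
(Q + 105/(c(-1*9, 8) - 1*(-24)))² = (55/18 + 105/(-1*9*8 - 1*(-24)))² = (55/18 + 105/(-9*8 + 24))² = (55/18 + 105/(-72 + 24))² = (55/18 + 105/(-48))² = (55/18 + 105*(-1/48))² = (55/18 - 35/16)² = (125/144)² = 15625/20736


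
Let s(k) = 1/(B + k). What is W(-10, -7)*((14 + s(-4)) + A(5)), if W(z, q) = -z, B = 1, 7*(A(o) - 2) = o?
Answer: 3440/21 ≈ 163.81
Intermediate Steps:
A(o) = 2 + o/7
s(k) = 1/(1 + k)
W(-10, -7)*((14 + s(-4)) + A(5)) = (-1*(-10))*((14 + 1/(1 - 4)) + (2 + (⅐)*5)) = 10*((14 + 1/(-3)) + (2 + 5/7)) = 10*((14 - ⅓) + 19/7) = 10*(41/3 + 19/7) = 10*(344/21) = 3440/21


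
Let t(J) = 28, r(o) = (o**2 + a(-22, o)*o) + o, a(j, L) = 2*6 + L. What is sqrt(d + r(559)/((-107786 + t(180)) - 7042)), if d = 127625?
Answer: sqrt(4204756000277)/5740 ≈ 357.24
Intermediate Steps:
a(j, L) = 12 + L
r(o) = o + o**2 + o*(12 + o) (r(o) = (o**2 + (12 + o)*o) + o = (o**2 + o*(12 + o)) + o = o + o**2 + o*(12 + o))
sqrt(d + r(559)/((-107786 + t(180)) - 7042)) = sqrt(127625 + (559*(13 + 2*559))/((-107786 + 28) - 7042)) = sqrt(127625 + (559*(13 + 1118))/(-107758 - 7042)) = sqrt(127625 + (559*1131)/(-114800)) = sqrt(127625 + 632229*(-1/114800)) = sqrt(127625 - 632229/114800) = sqrt(14650717771/114800) = sqrt(4204756000277)/5740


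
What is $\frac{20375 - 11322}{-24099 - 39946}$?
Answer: $- \frac{9053}{64045} \approx -0.14135$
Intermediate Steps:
$\frac{20375 - 11322}{-24099 - 39946} = \frac{9053}{-64045} = 9053 \left(- \frac{1}{64045}\right) = - \frac{9053}{64045}$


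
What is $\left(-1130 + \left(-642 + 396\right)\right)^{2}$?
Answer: $1893376$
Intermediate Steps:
$\left(-1130 + \left(-642 + 396\right)\right)^{2} = \left(-1130 - 246\right)^{2} = \left(-1376\right)^{2} = 1893376$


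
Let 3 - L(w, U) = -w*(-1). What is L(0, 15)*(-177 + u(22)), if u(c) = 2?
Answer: -525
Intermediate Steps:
L(w, U) = 3 - w (L(w, U) = 3 - (-w)*(-1) = 3 - w)
L(0, 15)*(-177 + u(22)) = (3 - 1*0)*(-177 + 2) = (3 + 0)*(-175) = 3*(-175) = -525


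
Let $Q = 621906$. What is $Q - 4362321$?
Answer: $-3740415$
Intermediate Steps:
$Q - 4362321 = 621906 - 4362321 = -3740415$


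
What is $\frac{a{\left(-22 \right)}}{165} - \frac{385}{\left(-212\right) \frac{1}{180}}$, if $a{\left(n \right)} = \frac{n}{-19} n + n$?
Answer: $\frac{4933279}{15105} \approx 326.6$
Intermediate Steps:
$a{\left(n \right)} = n - \frac{n^{2}}{19}$ ($a{\left(n \right)} = n \left(- \frac{1}{19}\right) n + n = - \frac{n}{19} n + n = - \frac{n^{2}}{19} + n = n - \frac{n^{2}}{19}$)
$\frac{a{\left(-22 \right)}}{165} - \frac{385}{\left(-212\right) \frac{1}{180}} = \frac{\frac{1}{19} \left(-22\right) \left(19 - -22\right)}{165} - \frac{385}{\left(-212\right) \frac{1}{180}} = \frac{1}{19} \left(-22\right) \left(19 + 22\right) \frac{1}{165} - \frac{385}{\left(-212\right) \frac{1}{180}} = \frac{1}{19} \left(-22\right) 41 \cdot \frac{1}{165} - \frac{385}{- \frac{53}{45}} = \left(- \frac{902}{19}\right) \frac{1}{165} - - \frac{17325}{53} = - \frac{82}{285} + \frac{17325}{53} = \frac{4933279}{15105}$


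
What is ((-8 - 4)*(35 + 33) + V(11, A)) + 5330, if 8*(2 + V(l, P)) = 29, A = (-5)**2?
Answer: 36125/8 ≈ 4515.6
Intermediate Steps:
A = 25
V(l, P) = 13/8 (V(l, P) = -2 + (1/8)*29 = -2 + 29/8 = 13/8)
((-8 - 4)*(35 + 33) + V(11, A)) + 5330 = ((-8 - 4)*(35 + 33) + 13/8) + 5330 = (-12*68 + 13/8) + 5330 = (-816 + 13/8) + 5330 = -6515/8 + 5330 = 36125/8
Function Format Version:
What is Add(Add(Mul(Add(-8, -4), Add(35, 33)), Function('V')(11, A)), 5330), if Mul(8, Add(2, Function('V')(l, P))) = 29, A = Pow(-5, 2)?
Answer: Rational(36125, 8) ≈ 4515.6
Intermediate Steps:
A = 25
Function('V')(l, P) = Rational(13, 8) (Function('V')(l, P) = Add(-2, Mul(Rational(1, 8), 29)) = Add(-2, Rational(29, 8)) = Rational(13, 8))
Add(Add(Mul(Add(-8, -4), Add(35, 33)), Function('V')(11, A)), 5330) = Add(Add(Mul(Add(-8, -4), Add(35, 33)), Rational(13, 8)), 5330) = Add(Add(Mul(-12, 68), Rational(13, 8)), 5330) = Add(Add(-816, Rational(13, 8)), 5330) = Add(Rational(-6515, 8), 5330) = Rational(36125, 8)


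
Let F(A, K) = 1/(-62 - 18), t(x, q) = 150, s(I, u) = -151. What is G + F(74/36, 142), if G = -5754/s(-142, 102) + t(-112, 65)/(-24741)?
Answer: 3794409743/99623760 ≈ 38.087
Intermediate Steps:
F(A, K) = -1/80 (F(A, K) = 1/(-80) = -1/80)
G = 47445688/1245297 (G = -5754/(-151) + 150/(-24741) = -5754*(-1/151) + 150*(-1/24741) = 5754/151 - 50/8247 = 47445688/1245297 ≈ 38.100)
G + F(74/36, 142) = 47445688/1245297 - 1/80 = 3794409743/99623760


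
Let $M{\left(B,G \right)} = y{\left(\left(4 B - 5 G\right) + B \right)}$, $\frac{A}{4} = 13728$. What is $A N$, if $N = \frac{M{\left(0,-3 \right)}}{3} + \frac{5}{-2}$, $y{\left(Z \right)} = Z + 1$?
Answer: $155584$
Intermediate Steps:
$A = 54912$ ($A = 4 \cdot 13728 = 54912$)
$y{\left(Z \right)} = 1 + Z$
$M{\left(B,G \right)} = 1 - 5 G + 5 B$ ($M{\left(B,G \right)} = 1 + \left(\left(4 B - 5 G\right) + B\right) = 1 + \left(\left(- 5 G + 4 B\right) + B\right) = 1 + \left(- 5 G + 5 B\right) = 1 - 5 G + 5 B$)
$N = \frac{17}{6}$ ($N = \frac{1 - -15 + 5 \cdot 0}{3} + \frac{5}{-2} = \left(1 + 15 + 0\right) \frac{1}{3} + 5 \left(- \frac{1}{2}\right) = 16 \cdot \frac{1}{3} - \frac{5}{2} = \frac{16}{3} - \frac{5}{2} = \frac{17}{6} \approx 2.8333$)
$A N = 54912 \cdot \frac{17}{6} = 155584$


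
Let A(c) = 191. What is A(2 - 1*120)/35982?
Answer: 191/35982 ≈ 0.0053082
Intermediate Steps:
A(2 - 1*120)/35982 = 191/35982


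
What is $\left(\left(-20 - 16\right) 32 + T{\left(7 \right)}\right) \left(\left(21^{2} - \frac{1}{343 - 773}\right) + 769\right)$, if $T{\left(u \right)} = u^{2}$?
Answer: $- \frac{573892003}{430} \approx -1.3346 \cdot 10^{6}$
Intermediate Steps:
$\left(\left(-20 - 16\right) 32 + T{\left(7 \right)}\right) \left(\left(21^{2} - \frac{1}{343 - 773}\right) + 769\right) = \left(\left(-20 - 16\right) 32 + 7^{2}\right) \left(\left(21^{2} - \frac{1}{343 - 773}\right) + 769\right) = \left(\left(-36\right) 32 + 49\right) \left(\left(441 - \frac{1}{-430}\right) + 769\right) = \left(-1152 + 49\right) \left(\left(441 - - \frac{1}{430}\right) + 769\right) = - 1103 \left(\left(441 + \frac{1}{430}\right) + 769\right) = - 1103 \left(\frac{189631}{430} + 769\right) = \left(-1103\right) \frac{520301}{430} = - \frac{573892003}{430}$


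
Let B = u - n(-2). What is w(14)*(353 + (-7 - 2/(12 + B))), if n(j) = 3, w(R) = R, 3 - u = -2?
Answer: 4842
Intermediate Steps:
u = 5 (u = 3 - 1*(-2) = 3 + 2 = 5)
B = 2 (B = 5 - 1*3 = 5 - 3 = 2)
w(14)*(353 + (-7 - 2/(12 + B))) = 14*(353 + (-7 - 2/(12 + 2))) = 14*(353 + (-7 - 2/14)) = 14*(353 + (-7 + (1/14)*(-2))) = 14*(353 + (-7 - ⅐)) = 14*(353 - 50/7) = 14*(2421/7) = 4842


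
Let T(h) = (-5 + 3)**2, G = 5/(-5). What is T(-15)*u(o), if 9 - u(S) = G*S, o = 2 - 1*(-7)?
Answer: 72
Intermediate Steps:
o = 9 (o = 2 + 7 = 9)
G = -1 (G = 5*(-1/5) = -1)
T(h) = 4 (T(h) = (-2)**2 = 4)
u(S) = 9 + S (u(S) = 9 - (-1)*S = 9 + S)
T(-15)*u(o) = 4*(9 + 9) = 4*18 = 72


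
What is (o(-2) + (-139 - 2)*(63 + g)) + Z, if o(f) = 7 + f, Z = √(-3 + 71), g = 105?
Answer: -23683 + 2*√17 ≈ -23675.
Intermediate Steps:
Z = 2*√17 (Z = √68 = 2*√17 ≈ 8.2462)
(o(-2) + (-139 - 2)*(63 + g)) + Z = ((7 - 2) + (-139 - 2)*(63 + 105)) + 2*√17 = (5 - 141*168) + 2*√17 = (5 - 23688) + 2*√17 = -23683 + 2*√17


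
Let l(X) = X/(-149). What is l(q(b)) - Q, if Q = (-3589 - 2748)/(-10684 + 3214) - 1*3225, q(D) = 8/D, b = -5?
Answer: 3588589489/1113030 ≈ 3224.2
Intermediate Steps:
l(X) = -X/149 (l(X) = X*(-1/149) = -X/149)
Q = -24084413/7470 (Q = -6337/(-7470) - 3225 = -6337*(-1/7470) - 3225 = 6337/7470 - 3225 = -24084413/7470 ≈ -3224.2)
l(q(b)) - Q = -8/(149*(-5)) - 1*(-24084413/7470) = -8*(-1)/(149*5) + 24084413/7470 = -1/149*(-8/5) + 24084413/7470 = 8/745 + 24084413/7470 = 3588589489/1113030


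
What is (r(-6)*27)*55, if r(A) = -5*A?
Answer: 44550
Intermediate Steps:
(r(-6)*27)*55 = (-5*(-6)*27)*55 = (30*27)*55 = 810*55 = 44550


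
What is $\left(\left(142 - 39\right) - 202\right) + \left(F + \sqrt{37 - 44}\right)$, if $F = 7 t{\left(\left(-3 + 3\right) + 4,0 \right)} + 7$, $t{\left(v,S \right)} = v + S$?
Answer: $-64 + i \sqrt{7} \approx -64.0 + 2.6458 i$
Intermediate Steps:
$t{\left(v,S \right)} = S + v$
$F = 35$ ($F = 7 \left(0 + \left(\left(-3 + 3\right) + 4\right)\right) + 7 = 7 \left(0 + \left(0 + 4\right)\right) + 7 = 7 \left(0 + 4\right) + 7 = 7 \cdot 4 + 7 = 28 + 7 = 35$)
$\left(\left(142 - 39\right) - 202\right) + \left(F + \sqrt{37 - 44}\right) = \left(\left(142 - 39\right) - 202\right) + \left(35 + \sqrt{37 - 44}\right) = \left(\left(142 - 39\right) - 202\right) + \left(35 + \sqrt{-7}\right) = \left(103 - 202\right) + \left(35 + i \sqrt{7}\right) = -99 + \left(35 + i \sqrt{7}\right) = -64 + i \sqrt{7}$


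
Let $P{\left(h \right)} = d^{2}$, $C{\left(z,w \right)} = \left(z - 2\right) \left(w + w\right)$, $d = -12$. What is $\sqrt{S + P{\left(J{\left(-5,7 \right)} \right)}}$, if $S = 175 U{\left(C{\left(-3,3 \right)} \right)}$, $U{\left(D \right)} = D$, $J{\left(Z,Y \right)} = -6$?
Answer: $i \sqrt{5106} \approx 71.456 i$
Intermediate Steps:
$C{\left(z,w \right)} = 2 w \left(-2 + z\right)$ ($C{\left(z,w \right)} = \left(-2 + z\right) 2 w = 2 w \left(-2 + z\right)$)
$P{\left(h \right)} = 144$ ($P{\left(h \right)} = \left(-12\right)^{2} = 144$)
$S = -5250$ ($S = 175 \cdot 2 \cdot 3 \left(-2 - 3\right) = 175 \cdot 2 \cdot 3 \left(-5\right) = 175 \left(-30\right) = -5250$)
$\sqrt{S + P{\left(J{\left(-5,7 \right)} \right)}} = \sqrt{-5250 + 144} = \sqrt{-5106} = i \sqrt{5106}$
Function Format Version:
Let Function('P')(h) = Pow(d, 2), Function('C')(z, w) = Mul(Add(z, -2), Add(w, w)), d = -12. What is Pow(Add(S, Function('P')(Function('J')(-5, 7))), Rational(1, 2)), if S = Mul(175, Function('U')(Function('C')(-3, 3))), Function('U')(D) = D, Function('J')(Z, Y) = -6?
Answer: Mul(I, Pow(5106, Rational(1, 2))) ≈ Mul(71.456, I)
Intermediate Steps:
Function('C')(z, w) = Mul(2, w, Add(-2, z)) (Function('C')(z, w) = Mul(Add(-2, z), Mul(2, w)) = Mul(2, w, Add(-2, z)))
Function('P')(h) = 144 (Function('P')(h) = Pow(-12, 2) = 144)
S = -5250 (S = Mul(175, Mul(2, 3, Add(-2, -3))) = Mul(175, Mul(2, 3, -5)) = Mul(175, -30) = -5250)
Pow(Add(S, Function('P')(Function('J')(-5, 7))), Rational(1, 2)) = Pow(Add(-5250, 144), Rational(1, 2)) = Pow(-5106, Rational(1, 2)) = Mul(I, Pow(5106, Rational(1, 2)))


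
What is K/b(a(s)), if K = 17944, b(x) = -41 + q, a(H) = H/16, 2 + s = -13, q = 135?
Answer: 8972/47 ≈ 190.89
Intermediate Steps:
s = -15 (s = -2 - 13 = -15)
a(H) = H/16 (a(H) = H*(1/16) = H/16)
b(x) = 94 (b(x) = -41 + 135 = 94)
K/b(a(s)) = 17944/94 = 17944*(1/94) = 8972/47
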